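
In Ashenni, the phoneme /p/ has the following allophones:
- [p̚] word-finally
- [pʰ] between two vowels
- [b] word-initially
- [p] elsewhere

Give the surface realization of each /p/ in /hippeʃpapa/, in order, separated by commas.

Occurrence 1 (position 3): no conditioning environment matches → elsewhere allophone [p].
Occurrence 2 (position 4): no conditioning environment matches → elsewhere allophone [p].
Occurrence 3 (position 7): no conditioning environment matches → elsewhere allophone [p].
Occurrence 4 (position 9): between two vowels → [pʰ].

[p], [p], [p], [pʰ]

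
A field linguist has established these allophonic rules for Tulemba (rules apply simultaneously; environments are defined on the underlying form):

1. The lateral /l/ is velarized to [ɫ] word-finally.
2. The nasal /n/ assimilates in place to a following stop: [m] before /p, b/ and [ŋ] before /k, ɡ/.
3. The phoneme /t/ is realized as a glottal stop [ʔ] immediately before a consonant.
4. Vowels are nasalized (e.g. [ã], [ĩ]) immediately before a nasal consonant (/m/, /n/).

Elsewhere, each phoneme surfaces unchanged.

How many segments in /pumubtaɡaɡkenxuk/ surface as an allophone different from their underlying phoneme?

2

Segments that undergo a rule: /u/ → [ũ] (rule 4); /e/ → [ẽ] (rule 4).
All other segments surface unchanged.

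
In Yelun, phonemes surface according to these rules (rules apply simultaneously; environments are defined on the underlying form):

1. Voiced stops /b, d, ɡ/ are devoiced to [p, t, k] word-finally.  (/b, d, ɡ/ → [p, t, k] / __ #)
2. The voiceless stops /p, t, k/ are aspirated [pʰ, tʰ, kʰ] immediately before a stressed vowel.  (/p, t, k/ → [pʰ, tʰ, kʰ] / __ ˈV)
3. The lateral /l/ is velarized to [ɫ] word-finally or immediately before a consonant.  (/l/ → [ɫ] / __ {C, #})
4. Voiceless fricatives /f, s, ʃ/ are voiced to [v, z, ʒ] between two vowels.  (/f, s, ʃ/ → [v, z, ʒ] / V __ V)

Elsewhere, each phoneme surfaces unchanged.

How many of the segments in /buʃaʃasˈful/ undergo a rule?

Segments that undergo a rule: /ʃ/ → [ʒ] (rule 4); /ʃ/ → [ʒ] (rule 4); /l/ → [ɫ] (rule 3).
All other segments surface unchanged.

3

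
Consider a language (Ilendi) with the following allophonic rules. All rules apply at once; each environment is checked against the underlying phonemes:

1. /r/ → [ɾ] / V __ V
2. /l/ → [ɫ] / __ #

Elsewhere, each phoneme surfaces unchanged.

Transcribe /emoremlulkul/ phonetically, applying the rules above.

/e/ — not in any rule's target class → [e].
/m/ stays [m].
/o/ (between /m/ and /r/) is unaffected → [o].
/r/ (between /o/ and /e/) occurs between two vowels → [ɾ] by rule 1.
/e/ (between /r/ and /m/) is unaffected → [e].
/m/ (between /e/ and /l/): no rule targets it → [m].
/l/ (between /m/ and /u/): rule 2 targets it, but not word-finally → unchanged [l].
/u/ (between /l/ and /l/): no rule targets it → [u].
/l/ — between /u/ and /k/; rule 2 does not apply here → [l].
/k/ (between /l/ and /u/) is unaffected → [k].
/u/ — not in any rule's target class → [u].
/l/ meets the environment for rule 2 (word-finally) → [ɫ].

[emoɾemlulkuɫ]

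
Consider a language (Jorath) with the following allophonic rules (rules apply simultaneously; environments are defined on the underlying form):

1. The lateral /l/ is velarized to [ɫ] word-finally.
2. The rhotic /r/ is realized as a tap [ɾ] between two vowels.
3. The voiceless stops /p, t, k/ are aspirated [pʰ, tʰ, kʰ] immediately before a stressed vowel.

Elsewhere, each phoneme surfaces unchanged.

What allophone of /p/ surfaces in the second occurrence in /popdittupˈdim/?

[p]

/p/ (between /o/ and /d/) is in the target of rule 3 but the environment (immediately before a stressed vowel) is not met → [p].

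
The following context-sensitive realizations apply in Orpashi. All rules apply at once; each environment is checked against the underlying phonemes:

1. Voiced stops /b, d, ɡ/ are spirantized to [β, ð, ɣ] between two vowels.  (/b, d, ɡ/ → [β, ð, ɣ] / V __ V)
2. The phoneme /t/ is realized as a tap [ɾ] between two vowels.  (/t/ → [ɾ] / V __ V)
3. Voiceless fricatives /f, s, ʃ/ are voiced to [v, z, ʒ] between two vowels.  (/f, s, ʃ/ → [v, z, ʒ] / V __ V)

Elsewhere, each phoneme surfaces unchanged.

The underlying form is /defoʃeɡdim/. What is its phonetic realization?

[devoʒeɡdim]

/d/ (word-initial) is in the target of rule 1 but the environment (between two vowels) is not met → [d].
/f/ meets the environment for rule 3 (between two vowels) → [v].
/ʃ/ (between /o/ and /e/) occurs between two vowels → [ʒ] by rule 3.
/ɡ/ (between /e/ and /d/): rule 1 targets it, but not between two vowels → unchanged [ɡ].
/d/ (between /ɡ/ and /i/) is in the target of rule 1 but the environment (between two vowels) is not met → [d].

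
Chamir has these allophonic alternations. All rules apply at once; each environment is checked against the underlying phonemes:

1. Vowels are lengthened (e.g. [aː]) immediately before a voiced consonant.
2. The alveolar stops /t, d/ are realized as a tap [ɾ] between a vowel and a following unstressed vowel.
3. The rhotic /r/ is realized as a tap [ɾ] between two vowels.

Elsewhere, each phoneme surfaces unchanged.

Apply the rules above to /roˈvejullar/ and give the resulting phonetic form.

[roːˈveːjuːllaːr]

/r/ (word-initial) fails the environment for rule 3, so it stays [r].
Rule 1 applies to /o/ (between /r/ and /v/: before a voiced consonant) → [oː].
/v/ — not in any rule's target class → [v].
/e/ (between /v/ and /j/): before a voiced consonant, so rule 1 applies → [eː].
/j/ stays [j].
/u/ (between /j/ and /l/) occurs before a voiced consonant → [uː] by rule 1.
/l/ (between /u/ and /l/) is unaffected → [l].
/l/ (between /l/ and /a/) is unaffected → [l].
/a/ (between /l/ and /r/): before a voiced consonant, so rule 1 applies → [aː].
/r/ (word-final) is in the target of rule 3 but the environment (between two vowels) is not met → [r].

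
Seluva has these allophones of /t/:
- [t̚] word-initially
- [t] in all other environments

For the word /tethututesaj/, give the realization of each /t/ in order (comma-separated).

[t̚], [t], [t], [t]

Occurrence 1 (position 1): word-initially → [t̚].
Occurrence 2 (position 3): no conditioning environment matches → elsewhere allophone [t].
Occurrence 3 (position 6): no conditioning environment matches → elsewhere allophone [t].
Occurrence 4 (position 8): no conditioning environment matches → elsewhere allophone [t].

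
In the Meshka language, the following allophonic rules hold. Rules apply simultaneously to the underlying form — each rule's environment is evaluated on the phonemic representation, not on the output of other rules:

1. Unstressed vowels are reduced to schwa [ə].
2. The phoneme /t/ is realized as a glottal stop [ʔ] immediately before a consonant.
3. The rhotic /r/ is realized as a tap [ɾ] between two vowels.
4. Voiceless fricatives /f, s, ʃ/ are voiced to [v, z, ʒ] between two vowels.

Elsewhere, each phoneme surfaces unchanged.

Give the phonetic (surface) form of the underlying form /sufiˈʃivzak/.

/s/ (word-initial) is in the target of rule 4 but the environment (between two vowels) is not met → [s].
Rule 1 applies to /u/ (between /s/ and /f/: in an unstressed syllable) → [ə].
Rule 4 applies to /f/ (between /u/ and /i/: between two vowels) → [v].
/i/ (between /f/ and /ʃ/): in an unstressed syllable, so rule 1 applies → [ə].
/ʃ/ meets the environment for rule 4 (between two vowels) → [ʒ].
/i/ (between /ʃ/ and /v/) fails the environment for rule 1, so it stays [i].
/a/ (between /z/ and /k/) occurs in an unstressed syllable → [ə] by rule 1.

[səvəˈʒivzək]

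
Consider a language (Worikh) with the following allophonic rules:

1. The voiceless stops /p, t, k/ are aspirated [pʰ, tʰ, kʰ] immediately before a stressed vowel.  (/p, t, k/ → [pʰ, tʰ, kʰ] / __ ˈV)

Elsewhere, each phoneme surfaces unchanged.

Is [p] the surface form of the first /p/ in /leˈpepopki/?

No

Rule 1 applies to /p/ (between /e/ and /e/: immediately before a stressed vowel) → [pʰ].
The actual realization is [pʰ], not [p].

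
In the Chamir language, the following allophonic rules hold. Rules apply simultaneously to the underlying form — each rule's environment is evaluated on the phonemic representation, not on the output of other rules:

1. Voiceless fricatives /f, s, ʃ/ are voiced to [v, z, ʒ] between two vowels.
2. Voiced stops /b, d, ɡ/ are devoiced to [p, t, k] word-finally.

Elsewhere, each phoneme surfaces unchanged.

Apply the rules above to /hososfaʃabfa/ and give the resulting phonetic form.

/h/ (word-initial) is unaffected → [h].
/o/ — not in any rule's target class → [o].
/s/ (between /o/ and /o/) occurs between two vowels → [z] by rule 1.
/o/ stays [o].
/s/ (between /o/ and /f/): rule 1 targets it, but not between two vowels → unchanged [s].
/f/ (between /s/ and /a/) fails the environment for rule 1, so it stays [f].
/a/ (between /f/ and /ʃ/): no rule targets it → [a].
/ʃ/ meets the environment for rule 1 (between two vowels) → [ʒ].
/a/ (between /ʃ/ and /b/): no rule targets it → [a].
/b/ (between /a/ and /f/): rule 2 targets it, but not word-finally → unchanged [b].
/f/ (between /b/ and /a/) is in the target of rule 1 but the environment (between two vowels) is not met → [f].
/a/ (word-final) is unaffected → [a].

[hozosfaʒabfa]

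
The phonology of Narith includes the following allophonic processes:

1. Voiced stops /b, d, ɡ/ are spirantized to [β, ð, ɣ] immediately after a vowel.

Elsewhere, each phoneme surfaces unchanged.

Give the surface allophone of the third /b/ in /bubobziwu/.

/b/ (between /o/ and /z/) occurs immediately after a vowel → [β] by rule 1.

[β]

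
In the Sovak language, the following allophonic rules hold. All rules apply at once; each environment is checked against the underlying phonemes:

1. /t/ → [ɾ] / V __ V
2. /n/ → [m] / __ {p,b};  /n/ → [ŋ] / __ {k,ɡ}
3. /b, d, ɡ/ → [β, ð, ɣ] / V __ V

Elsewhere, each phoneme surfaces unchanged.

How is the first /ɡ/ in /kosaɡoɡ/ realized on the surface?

/ɡ/ meets the environment for rule 3 (between two vowels) → [ɣ].

[ɣ]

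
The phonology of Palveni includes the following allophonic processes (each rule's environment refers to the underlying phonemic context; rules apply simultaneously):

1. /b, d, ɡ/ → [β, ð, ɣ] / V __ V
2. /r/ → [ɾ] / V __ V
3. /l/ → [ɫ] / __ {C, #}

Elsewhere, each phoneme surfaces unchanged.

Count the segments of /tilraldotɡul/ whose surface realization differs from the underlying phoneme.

3

Segments that undergo a rule: /l/ → [ɫ] (rule 3); /l/ → [ɫ] (rule 3); /l/ → [ɫ] (rule 3).
All other segments surface unchanged.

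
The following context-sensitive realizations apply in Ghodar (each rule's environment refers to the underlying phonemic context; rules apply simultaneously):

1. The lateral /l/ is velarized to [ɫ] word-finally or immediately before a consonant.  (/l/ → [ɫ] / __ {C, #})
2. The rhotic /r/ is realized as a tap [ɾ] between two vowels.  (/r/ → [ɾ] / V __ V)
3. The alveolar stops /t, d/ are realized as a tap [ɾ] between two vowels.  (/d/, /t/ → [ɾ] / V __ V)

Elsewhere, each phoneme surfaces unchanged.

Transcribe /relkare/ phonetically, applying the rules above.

[reɫkaɾe]

/r/ (word-initial) is in the target of rule 2 but the environment (between two vowels) is not met → [r].
/e/ (between /r/ and /l/): no rule targets it → [e].
/l/ (between /e/ and /k/) occurs word-finally or immediately before a consonant → [ɫ] by rule 1.
/k/ (between /l/ and /a/) is unaffected → [k].
/a/ (between /k/ and /r/): no rule targets it → [a].
/r/ (between /a/ and /e/): between two vowels, so rule 2 applies → [ɾ].
/e/ (word-final): no rule targets it → [e].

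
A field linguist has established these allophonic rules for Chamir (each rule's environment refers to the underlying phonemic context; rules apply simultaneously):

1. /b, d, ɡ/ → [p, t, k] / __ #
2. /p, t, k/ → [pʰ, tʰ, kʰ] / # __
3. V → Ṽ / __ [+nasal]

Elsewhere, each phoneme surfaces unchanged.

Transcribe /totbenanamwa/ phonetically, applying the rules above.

[tʰotbẽnãnãmwa]

/t/ (word-initial): word-initially, so rule 2 applies → [tʰ].
/o/ (between /t/ and /t/) is in the target of rule 3 but the environment (before a nasal consonant) is not met → [o].
/t/ (between /o/ and /b/): rule 2 targets it, but not word-initially → unchanged [t].
/b/ — between /t/ and /e/; rule 1 does not apply here → [b].
/e/ — between /b/ and /n/, before a nasal consonant — surfaces as [ẽ] (rule 3).
/n/ stays [n].
Rule 3 applies to /a/ (between /n/ and /n/: before a nasal consonant) → [ã].
/n/ stays [n].
/a/ — between /n/ and /m/, before a nasal consonant — surfaces as [ã] (rule 3).
/m/ (between /a/ and /w/) is unaffected → [m].
/w/ (between /m/ and /a/): no rule targets it → [w].
/a/ — word-final; rule 3 does not apply here → [a].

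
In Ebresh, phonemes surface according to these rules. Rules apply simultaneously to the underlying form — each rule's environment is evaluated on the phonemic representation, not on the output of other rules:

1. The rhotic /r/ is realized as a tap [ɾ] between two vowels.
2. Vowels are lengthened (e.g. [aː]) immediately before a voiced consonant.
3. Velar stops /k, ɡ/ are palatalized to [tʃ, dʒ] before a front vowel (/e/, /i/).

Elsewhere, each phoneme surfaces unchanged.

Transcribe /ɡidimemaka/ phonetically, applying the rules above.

[dʒiːdiːmeːmaka]

/ɡ/ (word-initial) occurs before a front vowel → [dʒ] by rule 3.
/i/ meets the environment for rule 2 (before a voiced consonant) → [iː].
/d/ — not in any rule's target class → [d].
/i/ — between /d/ and /m/, before a voiced consonant — surfaces as [iː] (rule 2).
/m/ — not in any rule's target class → [m].
/e/ (between /m/ and /m/): before a voiced consonant, so rule 2 applies → [eː].
/m/ (between /e/ and /a/): no rule targets it → [m].
/a/ (between /m/ and /k/) is in the target of rule 2 but the environment (before a voiced consonant) is not met → [a].
/k/ (between /a/ and /a/): rule 3 targets it, but not before a front vowel → unchanged [k].
/a/ — word-final; rule 2 does not apply here → [a].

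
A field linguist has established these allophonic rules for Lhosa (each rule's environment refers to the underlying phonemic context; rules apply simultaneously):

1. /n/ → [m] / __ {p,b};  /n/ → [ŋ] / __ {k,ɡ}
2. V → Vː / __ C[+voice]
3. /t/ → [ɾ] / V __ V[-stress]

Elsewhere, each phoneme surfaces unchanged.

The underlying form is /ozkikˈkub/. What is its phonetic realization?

[oːzkikˈkuːb]

Rule 2 applies to /o/ (word-initial: before a voiced consonant) → [oː].
/z/ — not in any rule's target class → [z].
/k/ stays [k].
/i/ (between /k/ and /k/) fails the environment for rule 2, so it stays [i].
/k/ (between /i/ and /k/): no rule targets it → [k].
/k/ (between /k/ and /u/) is unaffected → [k].
Rule 2 applies to /u/ (between /k/ and /b/: before a voiced consonant) → [uː].
/b/ (word-final): no rule targets it → [b].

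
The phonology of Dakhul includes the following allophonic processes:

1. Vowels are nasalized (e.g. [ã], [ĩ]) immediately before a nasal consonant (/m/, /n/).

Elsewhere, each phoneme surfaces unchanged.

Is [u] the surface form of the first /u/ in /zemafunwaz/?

No

/u/ (between /f/ and /n/): before a nasal consonant, so rule 1 applies → [ũ].
The actual realization is [ũ], not [u].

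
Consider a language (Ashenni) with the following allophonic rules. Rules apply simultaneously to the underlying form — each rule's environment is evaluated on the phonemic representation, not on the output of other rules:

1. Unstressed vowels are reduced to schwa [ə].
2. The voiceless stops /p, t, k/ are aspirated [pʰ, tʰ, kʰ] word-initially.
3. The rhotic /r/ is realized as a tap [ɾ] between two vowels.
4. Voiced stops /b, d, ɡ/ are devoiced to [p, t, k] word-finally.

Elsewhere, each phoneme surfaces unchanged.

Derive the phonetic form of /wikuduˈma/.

/w/ (word-initial): no rule targets it → [w].
/i/ (between /w/ and /k/): in an unstressed syllable, so rule 1 applies → [ə].
/k/ (between /i/ and /u/) is in the target of rule 2 but the environment (word-initially) is not met → [k].
/u/ (between /k/ and /d/): in an unstressed syllable, so rule 1 applies → [ə].
/d/ (between /u/ and /u/) fails the environment for rule 4, so it stays [d].
Rule 1 applies to /u/ (between /d/ and /m/: in an unstressed syllable) → [ə].
/m/ stays [m].
/a/ — word-final; rule 1 does not apply here → [a].

[wəkədəˈma]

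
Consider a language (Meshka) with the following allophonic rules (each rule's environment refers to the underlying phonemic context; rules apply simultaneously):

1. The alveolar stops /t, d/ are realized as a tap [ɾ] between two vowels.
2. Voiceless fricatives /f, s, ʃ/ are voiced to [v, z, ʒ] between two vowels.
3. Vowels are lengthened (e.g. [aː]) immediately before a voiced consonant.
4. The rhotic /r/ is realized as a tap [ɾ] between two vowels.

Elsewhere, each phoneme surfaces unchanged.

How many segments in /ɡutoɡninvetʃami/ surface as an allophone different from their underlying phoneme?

Segments that undergo a rule: /t/ → [ɾ] (rule 1); /o/ → [oː] (rule 3); /i/ → [iː] (rule 3); /a/ → [aː] (rule 3).
All other segments surface unchanged.

4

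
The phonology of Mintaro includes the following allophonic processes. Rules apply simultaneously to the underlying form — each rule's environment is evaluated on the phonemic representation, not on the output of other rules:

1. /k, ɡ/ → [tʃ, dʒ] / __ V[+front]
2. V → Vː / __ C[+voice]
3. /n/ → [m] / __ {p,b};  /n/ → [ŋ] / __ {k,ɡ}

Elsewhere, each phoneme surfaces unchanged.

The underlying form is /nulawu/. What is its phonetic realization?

[nuːlaːwu]

/n/ — word-initial; rule 3 does not apply here → [n].
Rule 2 applies to /u/ (between /n/ and /l/: before a voiced consonant) → [uː].
/l/ (between /u/ and /a/): no rule targets it → [l].
/a/ meets the environment for rule 2 (before a voiced consonant) → [aː].
/w/ (between /a/ and /u/): no rule targets it → [w].
/u/ (word-final): rule 2 targets it, but not before a voiced consonant → unchanged [u].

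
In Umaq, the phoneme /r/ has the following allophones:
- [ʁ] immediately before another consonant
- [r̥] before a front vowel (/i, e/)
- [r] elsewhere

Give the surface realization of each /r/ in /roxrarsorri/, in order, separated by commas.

Occurrence 1 (position 1): no conditioning environment matches → elsewhere allophone [r].
Occurrence 2 (position 4): no conditioning environment matches → elsewhere allophone [r].
Occurrence 3 (position 6): immediately before another consonant → [ʁ].
Occurrence 4 (position 9): immediately before another consonant → [ʁ].
Occurrence 5 (position 10): before a front vowel (/i, e/) → [r̥].

[r], [r], [ʁ], [ʁ], [r̥]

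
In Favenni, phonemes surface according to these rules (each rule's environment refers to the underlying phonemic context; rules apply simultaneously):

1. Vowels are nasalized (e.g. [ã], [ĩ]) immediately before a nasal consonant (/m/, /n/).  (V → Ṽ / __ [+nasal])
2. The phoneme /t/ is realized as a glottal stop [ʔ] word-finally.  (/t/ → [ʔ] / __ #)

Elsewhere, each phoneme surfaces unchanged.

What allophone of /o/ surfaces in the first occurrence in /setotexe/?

/o/ (between /t/ and /t/) is in the target of rule 1 but the environment (before a nasal consonant) is not met → [o].

[o]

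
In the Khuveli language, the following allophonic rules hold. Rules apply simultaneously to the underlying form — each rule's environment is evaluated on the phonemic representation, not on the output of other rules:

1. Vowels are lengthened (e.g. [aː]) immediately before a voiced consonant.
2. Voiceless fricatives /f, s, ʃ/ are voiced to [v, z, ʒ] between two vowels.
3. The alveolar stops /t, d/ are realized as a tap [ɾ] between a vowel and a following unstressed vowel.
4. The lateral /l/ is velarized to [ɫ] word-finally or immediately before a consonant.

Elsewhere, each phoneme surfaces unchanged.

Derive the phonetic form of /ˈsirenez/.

/s/ (word-initial): rule 2 targets it, but not between two vowels → unchanged [s].
/i/ (between /s/ and /r/) occurs before a voiced consonant → [iː] by rule 1.
Rule 1 applies to /e/ (between /r/ and /n/: before a voiced consonant) → [eː].
/e/ meets the environment for rule 1 (before a voiced consonant) → [eː].

[ˈsiːreːneːz]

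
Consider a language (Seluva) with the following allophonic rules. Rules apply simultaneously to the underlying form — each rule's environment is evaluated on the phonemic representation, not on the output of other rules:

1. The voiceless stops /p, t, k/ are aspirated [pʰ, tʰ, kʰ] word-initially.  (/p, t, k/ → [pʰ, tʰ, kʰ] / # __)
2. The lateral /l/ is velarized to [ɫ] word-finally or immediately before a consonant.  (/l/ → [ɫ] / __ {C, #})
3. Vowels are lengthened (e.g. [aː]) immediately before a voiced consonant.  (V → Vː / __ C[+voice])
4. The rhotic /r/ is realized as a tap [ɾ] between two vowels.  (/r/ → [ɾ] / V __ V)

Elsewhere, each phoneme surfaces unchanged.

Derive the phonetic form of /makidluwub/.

/a/ (between /m/ and /k/): rule 3 targets it, but not before a voiced consonant → unchanged [a].
/k/ (between /a/ and /i/): rule 1 targets it, but not word-initially → unchanged [k].
/i/ (between /k/ and /d/) occurs before a voiced consonant → [iː] by rule 3.
/l/ (between /d/ and /u/) is in the target of rule 2 but the environment (word-finally or immediately before a consonant) is not met → [l].
/u/ (between /l/ and /w/): before a voiced consonant, so rule 3 applies → [uː].
/u/ — between /w/ and /b/, before a voiced consonant — surfaces as [uː] (rule 3).

[makiːdluːwuːb]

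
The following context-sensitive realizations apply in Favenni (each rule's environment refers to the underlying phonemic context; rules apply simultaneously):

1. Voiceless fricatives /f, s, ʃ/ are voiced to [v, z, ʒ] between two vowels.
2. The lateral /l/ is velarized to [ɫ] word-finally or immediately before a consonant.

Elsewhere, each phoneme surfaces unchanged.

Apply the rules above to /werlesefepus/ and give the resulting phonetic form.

/w/ — not in any rule's target class → [w].
/e/ (between /w/ and /r/): no rule targets it → [e].
/r/ — not in any rule's target class → [r].
/l/ (between /r/ and /e/) fails the environment for rule 2, so it stays [l].
/e/ (between /l/ and /s/): no rule targets it → [e].
/s/ (between /e/ and /e/) occurs between two vowels → [z] by rule 1.
/e/ — not in any rule's target class → [e].
/f/ — between /e/ and /e/, between two vowels — surfaces as [v] (rule 1).
/e/ — not in any rule's target class → [e].
/p/ (between /e/ and /u/): no rule targets it → [p].
/u/ (between /p/ and /s/) is unaffected → [u].
/s/ (word-final) fails the environment for rule 1, so it stays [s].

[werlezevepus]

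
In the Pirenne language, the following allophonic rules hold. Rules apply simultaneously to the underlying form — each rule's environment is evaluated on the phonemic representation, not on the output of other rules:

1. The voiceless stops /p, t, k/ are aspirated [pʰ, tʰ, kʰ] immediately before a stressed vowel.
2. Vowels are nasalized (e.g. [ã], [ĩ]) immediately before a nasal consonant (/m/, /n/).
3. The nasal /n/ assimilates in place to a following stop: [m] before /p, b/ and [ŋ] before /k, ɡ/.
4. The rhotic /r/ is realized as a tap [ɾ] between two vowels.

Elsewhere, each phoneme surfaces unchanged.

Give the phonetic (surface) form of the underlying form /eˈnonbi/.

[ẽˈnõmbi]

Rule 2 applies to /e/ (word-initial: before a nasal consonant) → [ẽ].
/n/ (between /e/ and /o/): rule 3 targets it, but not before a labial or velar stop → unchanged [n].
/o/ (between /n/ and /n/) occurs before a nasal consonant → [õ] by rule 2.
/n/ (between /o/ and /b/): before a labial or velar stop, so rule 3 applies → [m].
/b/ — not in any rule's target class → [b].
/i/ — word-final; rule 2 does not apply here → [i].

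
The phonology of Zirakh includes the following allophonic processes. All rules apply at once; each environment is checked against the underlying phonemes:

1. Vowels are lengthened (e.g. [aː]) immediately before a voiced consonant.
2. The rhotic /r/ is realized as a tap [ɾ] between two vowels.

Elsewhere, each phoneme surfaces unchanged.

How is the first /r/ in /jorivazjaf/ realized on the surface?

/r/ (between /o/ and /i/) occurs between two vowels → [ɾ] by rule 2.

[ɾ]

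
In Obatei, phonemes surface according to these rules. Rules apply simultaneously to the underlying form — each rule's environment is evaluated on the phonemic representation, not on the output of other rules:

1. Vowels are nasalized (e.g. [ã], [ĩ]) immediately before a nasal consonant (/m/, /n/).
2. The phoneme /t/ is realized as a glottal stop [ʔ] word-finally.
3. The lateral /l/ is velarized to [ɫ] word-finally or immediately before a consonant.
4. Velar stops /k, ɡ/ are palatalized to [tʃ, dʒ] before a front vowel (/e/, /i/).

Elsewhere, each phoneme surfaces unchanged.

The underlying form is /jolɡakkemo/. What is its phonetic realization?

[joɫɡaktʃẽmo]

/j/ (word-initial): no rule targets it → [j].
/o/ (between /j/ and /l/): rule 1 targets it, but not before a nasal consonant → unchanged [o].
/l/ — between /o/ and /ɡ/, word-finally or immediately before a consonant — surfaces as [ɫ] (rule 3).
/ɡ/ (between /l/ and /a/): rule 4 targets it, but not before a front vowel → unchanged [ɡ].
/a/ (between /ɡ/ and /k/): rule 1 targets it, but not before a nasal consonant → unchanged [a].
/k/ (between /a/ and /k/) fails the environment for rule 4, so it stays [k].
Rule 4 applies to /k/ (between /k/ and /e/: before a front vowel) → [tʃ].
/e/ meets the environment for rule 1 (before a nasal consonant) → [ẽ].
/m/ — not in any rule's target class → [m].
/o/ (word-final) is in the target of rule 1 but the environment (before a nasal consonant) is not met → [o].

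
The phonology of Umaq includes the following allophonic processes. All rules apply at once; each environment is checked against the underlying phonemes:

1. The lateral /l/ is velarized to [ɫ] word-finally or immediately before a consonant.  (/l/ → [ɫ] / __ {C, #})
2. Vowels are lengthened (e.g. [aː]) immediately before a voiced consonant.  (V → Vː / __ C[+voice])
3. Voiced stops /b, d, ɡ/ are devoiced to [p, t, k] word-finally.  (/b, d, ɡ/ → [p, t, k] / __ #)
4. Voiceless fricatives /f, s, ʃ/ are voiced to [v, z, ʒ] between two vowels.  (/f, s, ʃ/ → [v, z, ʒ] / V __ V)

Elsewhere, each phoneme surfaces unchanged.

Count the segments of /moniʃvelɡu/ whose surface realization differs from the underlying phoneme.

3

Segments that undergo a rule: /o/ → [oː] (rule 2); /e/ → [eː] (rule 2); /l/ → [ɫ] (rule 1).
All other segments surface unchanged.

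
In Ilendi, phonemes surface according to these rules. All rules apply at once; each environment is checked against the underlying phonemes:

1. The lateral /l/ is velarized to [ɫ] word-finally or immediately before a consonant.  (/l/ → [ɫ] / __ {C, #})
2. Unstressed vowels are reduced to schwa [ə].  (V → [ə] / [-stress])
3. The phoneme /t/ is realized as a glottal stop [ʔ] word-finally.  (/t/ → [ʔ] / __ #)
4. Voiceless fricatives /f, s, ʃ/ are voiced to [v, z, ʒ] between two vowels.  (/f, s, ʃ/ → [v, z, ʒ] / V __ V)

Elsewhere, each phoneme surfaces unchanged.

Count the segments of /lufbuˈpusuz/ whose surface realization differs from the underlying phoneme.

Segments that undergo a rule: /u/ → [ə] (rule 2); /u/ → [ə] (rule 2); /s/ → [z] (rule 4); /u/ → [ə] (rule 2).
All other segments surface unchanged.

4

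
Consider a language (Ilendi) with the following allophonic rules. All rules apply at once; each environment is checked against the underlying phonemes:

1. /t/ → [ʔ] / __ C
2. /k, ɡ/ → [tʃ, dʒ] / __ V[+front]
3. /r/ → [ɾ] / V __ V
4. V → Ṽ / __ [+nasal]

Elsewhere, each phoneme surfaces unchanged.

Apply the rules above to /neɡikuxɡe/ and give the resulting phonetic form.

[nedʒikuxdʒe]

/n/ stays [n].
/e/ (between /n/ and /ɡ/): rule 4 targets it, but not before a nasal consonant → unchanged [e].
Rule 2 applies to /ɡ/ (between /e/ and /i/: before a front vowel) → [dʒ].
/i/ — between /ɡ/ and /k/; rule 4 does not apply here → [i].
/k/ (between /i/ and /u/) fails the environment for rule 2, so it stays [k].
/u/ (between /k/ and /x/) fails the environment for rule 4, so it stays [u].
/x/ (between /u/ and /ɡ/): no rule targets it → [x].
/ɡ/ — between /x/ and /e/, before a front vowel — surfaces as [dʒ] (rule 2).
/e/ (word-final) fails the environment for rule 4, so it stays [e].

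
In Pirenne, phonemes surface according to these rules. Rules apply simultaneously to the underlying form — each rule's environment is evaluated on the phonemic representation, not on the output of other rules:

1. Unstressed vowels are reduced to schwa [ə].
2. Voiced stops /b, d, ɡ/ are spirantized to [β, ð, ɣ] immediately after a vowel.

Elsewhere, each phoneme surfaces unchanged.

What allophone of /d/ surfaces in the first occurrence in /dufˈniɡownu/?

[d]

/d/ (word-initial) is in the target of rule 2 but the environment (immediately after a vowel) is not met → [d].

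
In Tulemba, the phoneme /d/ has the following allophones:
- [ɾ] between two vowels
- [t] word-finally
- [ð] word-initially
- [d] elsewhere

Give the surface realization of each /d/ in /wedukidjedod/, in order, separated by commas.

Occurrence 1 (position 3): between two vowels → [ɾ].
Occurrence 2 (position 7): no conditioning environment matches → elsewhere allophone [d].
Occurrence 3 (position 10): between two vowels → [ɾ].
Occurrence 4 (position 12): word-finally → [t].

[ɾ], [d], [ɾ], [t]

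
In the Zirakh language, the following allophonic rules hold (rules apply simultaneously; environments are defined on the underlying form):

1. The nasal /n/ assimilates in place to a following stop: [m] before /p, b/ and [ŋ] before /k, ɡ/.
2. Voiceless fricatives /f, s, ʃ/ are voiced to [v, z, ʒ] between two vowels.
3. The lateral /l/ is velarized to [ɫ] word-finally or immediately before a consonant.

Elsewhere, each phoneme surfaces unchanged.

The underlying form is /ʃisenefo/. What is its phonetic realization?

[ʃizenevo]

/ʃ/ — word-initial; rule 2 does not apply here → [ʃ].
/i/ stays [i].
/s/ (between /i/ and /e/): between two vowels, so rule 2 applies → [z].
/e/ (between /s/ and /n/) is unaffected → [e].
/n/ (between /e/ and /e/) fails the environment for rule 1, so it stays [n].
/e/ stays [e].
/f/ (between /e/ and /o/): between two vowels, so rule 2 applies → [v].
/o/ — not in any rule's target class → [o].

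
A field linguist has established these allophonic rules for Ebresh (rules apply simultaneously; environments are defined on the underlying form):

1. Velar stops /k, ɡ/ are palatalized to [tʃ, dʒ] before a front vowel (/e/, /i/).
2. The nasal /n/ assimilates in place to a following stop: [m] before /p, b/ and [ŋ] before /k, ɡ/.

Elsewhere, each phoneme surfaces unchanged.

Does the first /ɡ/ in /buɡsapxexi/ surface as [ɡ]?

/ɡ/ (between /u/ and /s/) fails the environment for rule 1, so it stays [ɡ].
The actual realization is [ɡ], which matches [ɡ].

Yes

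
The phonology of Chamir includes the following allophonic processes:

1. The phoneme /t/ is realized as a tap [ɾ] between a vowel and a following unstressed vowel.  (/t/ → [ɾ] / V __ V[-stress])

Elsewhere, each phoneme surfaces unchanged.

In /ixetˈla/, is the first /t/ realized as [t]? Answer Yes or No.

/t/ (between /e/ and /l/): rule 1 targets it, but not between a vowel and a following unstressed vowel → unchanged [t].
The actual realization is [t], which matches [t].

Yes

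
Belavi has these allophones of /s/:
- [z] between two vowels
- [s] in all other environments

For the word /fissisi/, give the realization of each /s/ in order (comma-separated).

Occurrence 1 (position 3): no conditioning environment matches → elsewhere allophone [s].
Occurrence 2 (position 4): no conditioning environment matches → elsewhere allophone [s].
Occurrence 3 (position 6): between two vowels → [z].

[s], [s], [z]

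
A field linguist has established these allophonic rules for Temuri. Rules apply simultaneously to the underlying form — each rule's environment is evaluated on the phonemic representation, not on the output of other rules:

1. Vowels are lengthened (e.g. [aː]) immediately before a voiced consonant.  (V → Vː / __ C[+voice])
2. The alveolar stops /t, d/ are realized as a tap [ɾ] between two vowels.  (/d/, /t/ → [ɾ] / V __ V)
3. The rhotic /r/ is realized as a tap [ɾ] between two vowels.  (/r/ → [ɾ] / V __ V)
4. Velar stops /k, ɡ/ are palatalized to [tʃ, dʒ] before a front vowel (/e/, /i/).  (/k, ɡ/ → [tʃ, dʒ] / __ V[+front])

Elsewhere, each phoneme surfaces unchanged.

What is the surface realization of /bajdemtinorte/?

/a/ meets the environment for rule 1 (before a voiced consonant) → [aː].
/d/ — between /j/ and /e/; rule 2 does not apply here → [d].
/e/ meets the environment for rule 1 (before a voiced consonant) → [eː].
/t/ (between /m/ and /i/) is in the target of rule 2 but the environment (between two vowels) is not met → [t].
Rule 1 applies to /i/ (between /t/ and /n/: before a voiced consonant) → [iː].
/o/ (between /n/ and /r/): before a voiced consonant, so rule 1 applies → [oː].
/r/ (between /o/ and /t/): rule 3 targets it, but not between two vowels → unchanged [r].
/t/ (between /r/ and /e/) is in the target of rule 2 but the environment (between two vowels) is not met → [t].
/e/ (word-final) is in the target of rule 1 but the environment (before a voiced consonant) is not met → [e].

[baːjdeːmtiːnoːrte]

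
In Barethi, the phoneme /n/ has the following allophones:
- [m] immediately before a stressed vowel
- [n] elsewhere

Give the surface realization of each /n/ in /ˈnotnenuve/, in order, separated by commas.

Occurrence 1 (position 1): immediately before a stressed vowel → [m].
Occurrence 2 (position 4): no conditioning environment matches → elsewhere allophone [n].
Occurrence 3 (position 6): no conditioning environment matches → elsewhere allophone [n].

[m], [n], [n]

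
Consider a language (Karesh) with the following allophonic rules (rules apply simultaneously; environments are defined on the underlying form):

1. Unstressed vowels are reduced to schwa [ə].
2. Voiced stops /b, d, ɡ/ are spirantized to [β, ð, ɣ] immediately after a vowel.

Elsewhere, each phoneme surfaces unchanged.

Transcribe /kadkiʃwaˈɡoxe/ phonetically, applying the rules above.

/k/ (word-initial): no rule targets it → [k].
/a/ meets the environment for rule 1 (in an unstressed syllable) → [ə].
/d/ (between /a/ and /k/) occurs immediately after a vowel → [ð] by rule 2.
/k/ — not in any rule's target class → [k].
/i/ — between /k/ and /ʃ/, in an unstressed syllable — surfaces as [ə] (rule 1).
/ʃ/ (between /i/ and /w/): no rule targets it → [ʃ].
/w/ stays [w].
/a/ (between /w/ and /ɡ/): in an unstressed syllable, so rule 1 applies → [ə].
Rule 2 applies to /ɡ/ (between /a/ and /o/: immediately after a vowel) → [ɣ].
/o/ — between /ɡ/ and /x/; rule 1 does not apply here → [o].
/x/ (between /o/ and /e/): no rule targets it → [x].
Rule 1 applies to /e/ (word-final: in an unstressed syllable) → [ə].

[kəðkəʃwəˈɣoxə]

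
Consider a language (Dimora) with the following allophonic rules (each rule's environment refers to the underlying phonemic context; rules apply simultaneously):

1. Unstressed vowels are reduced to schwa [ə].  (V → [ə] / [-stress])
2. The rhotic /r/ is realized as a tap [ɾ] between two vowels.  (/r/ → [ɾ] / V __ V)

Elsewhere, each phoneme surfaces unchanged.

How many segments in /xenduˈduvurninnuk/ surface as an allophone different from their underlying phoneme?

Segments that undergo a rule: /e/ → [ə] (rule 1); /u/ → [ə] (rule 1); /u/ → [ə] (rule 1); /i/ → [ə] (rule 1); /u/ → [ə] (rule 1).
All other segments surface unchanged.

5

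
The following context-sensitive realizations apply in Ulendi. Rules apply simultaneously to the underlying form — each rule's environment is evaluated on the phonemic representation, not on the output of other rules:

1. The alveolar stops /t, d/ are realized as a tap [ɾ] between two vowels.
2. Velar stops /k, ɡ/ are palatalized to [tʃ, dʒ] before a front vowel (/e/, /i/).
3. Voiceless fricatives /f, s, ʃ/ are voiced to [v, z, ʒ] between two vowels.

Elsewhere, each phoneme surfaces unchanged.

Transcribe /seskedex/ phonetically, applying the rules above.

/s/ (word-initial) fails the environment for rule 3, so it stays [s].
/s/ (between /e/ and /k/) fails the environment for rule 3, so it stays [s].
Rule 2 applies to /k/ (between /s/ and /e/: before a front vowel) → [tʃ].
/d/ meets the environment for rule 1 (between two vowels) → [ɾ].

[sestʃeɾex]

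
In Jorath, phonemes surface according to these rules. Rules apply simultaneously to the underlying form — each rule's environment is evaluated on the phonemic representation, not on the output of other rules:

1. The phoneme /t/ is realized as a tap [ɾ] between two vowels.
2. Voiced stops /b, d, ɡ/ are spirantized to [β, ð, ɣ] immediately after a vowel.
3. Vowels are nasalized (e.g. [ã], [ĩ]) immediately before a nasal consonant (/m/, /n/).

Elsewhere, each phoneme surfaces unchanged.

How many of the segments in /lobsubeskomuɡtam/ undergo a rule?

Segments that undergo a rule: /b/ → [β] (rule 2); /b/ → [β] (rule 2); /o/ → [õ] (rule 3); /ɡ/ → [ɣ] (rule 2); /a/ → [ã] (rule 3).
All other segments surface unchanged.

5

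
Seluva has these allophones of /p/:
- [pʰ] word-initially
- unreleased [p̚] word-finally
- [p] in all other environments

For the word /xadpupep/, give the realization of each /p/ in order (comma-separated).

[p], [p], [p̚]

Occurrence 1 (position 4): no conditioning environment matches → elsewhere allophone [p].
Occurrence 2 (position 6): no conditioning environment matches → elsewhere allophone [p].
Occurrence 3 (position 8): word-finally → [p̚].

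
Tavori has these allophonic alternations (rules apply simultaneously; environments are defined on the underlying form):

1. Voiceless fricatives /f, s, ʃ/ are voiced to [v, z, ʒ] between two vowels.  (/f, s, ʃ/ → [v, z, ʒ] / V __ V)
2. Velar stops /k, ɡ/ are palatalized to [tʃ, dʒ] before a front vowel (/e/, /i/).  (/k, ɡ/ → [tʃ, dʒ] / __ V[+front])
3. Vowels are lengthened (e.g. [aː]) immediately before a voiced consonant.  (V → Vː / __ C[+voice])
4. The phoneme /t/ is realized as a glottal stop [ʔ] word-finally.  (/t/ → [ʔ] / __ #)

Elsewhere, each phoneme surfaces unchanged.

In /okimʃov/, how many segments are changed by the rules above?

3

Segments that undergo a rule: /k/ → [tʃ] (rule 2); /i/ → [iː] (rule 3); /o/ → [oː] (rule 3).
All other segments surface unchanged.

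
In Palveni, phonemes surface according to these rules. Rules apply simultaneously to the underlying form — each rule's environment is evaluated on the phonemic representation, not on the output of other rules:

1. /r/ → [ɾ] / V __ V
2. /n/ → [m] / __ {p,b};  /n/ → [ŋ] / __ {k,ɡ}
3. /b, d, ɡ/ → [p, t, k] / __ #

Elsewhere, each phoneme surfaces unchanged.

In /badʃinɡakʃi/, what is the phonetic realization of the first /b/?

/b/ (word-initial): rule 3 targets it, but not word-finally → unchanged [b].

[b]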